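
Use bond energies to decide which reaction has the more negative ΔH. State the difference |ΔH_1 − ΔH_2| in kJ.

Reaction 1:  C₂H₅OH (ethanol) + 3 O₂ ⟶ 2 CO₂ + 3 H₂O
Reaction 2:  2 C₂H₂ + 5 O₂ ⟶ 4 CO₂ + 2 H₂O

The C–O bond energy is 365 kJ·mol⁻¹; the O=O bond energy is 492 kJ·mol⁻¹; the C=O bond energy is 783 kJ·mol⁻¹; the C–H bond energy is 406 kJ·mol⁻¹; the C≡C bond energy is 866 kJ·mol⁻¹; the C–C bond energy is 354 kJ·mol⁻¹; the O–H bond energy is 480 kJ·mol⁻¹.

Reaction 2, by 1061 kJ

Reaction 1:
  Bonds broken (reactants):
    C–C: 1 × 354 = 354
    C–H: 5 × 406 = 2030
    C–O: 1 × 365 = 365
    O–H: 1 × 480 = 480
    O=O: 3 × 492 = 1476
    Σ(broken) = 4705 kJ
  Bonds formed (products):
    C=O: 4 × 783 = 3132
    O–H: 6 × 480 = 2880
    Σ(formed) = 6012 kJ
  ΔH_1 = 4705 − 6012 = −1307 kJ
Reaction 2:
  Bonds broken (reactants):
    C≡C: 2 × 866 = 1732
    C–H: 4 × 406 = 1624
    O=O: 5 × 492 = 2460
    Σ(broken) = 5816 kJ
  Bonds formed (products):
    C=O: 8 × 783 = 6264
    O–H: 4 × 480 = 1920
    Σ(formed) = 8184 kJ
  ΔH_2 = 5816 − 8184 = −2368 kJ
ΔH_1 − ΔH_2 = +1061 kJ, so reaction 2 has the more negative ΔH; |ΔH_1 − ΔH_2| = 1061 kJ.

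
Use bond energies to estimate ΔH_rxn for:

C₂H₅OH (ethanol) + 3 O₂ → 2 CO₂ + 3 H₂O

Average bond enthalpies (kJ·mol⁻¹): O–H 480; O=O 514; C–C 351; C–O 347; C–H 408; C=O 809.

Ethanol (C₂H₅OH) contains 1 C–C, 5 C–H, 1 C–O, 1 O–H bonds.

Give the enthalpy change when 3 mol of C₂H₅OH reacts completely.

ΔH = −4068 kJ

Bonds broken (reactants):
  C–C: 1 × 351 = 351
  C–H: 5 × 408 = 2040
  C–O: 1 × 347 = 347
  O–H: 1 × 480 = 480
  O=O: 3 × 514 = 1542
  Σ(broken) = 4760 kJ
Bonds formed (products):
  C=O: 4 × 809 = 3236
  O–H: 6 × 480 = 2880
  Σ(formed) = 6116 kJ
ΔH = Σ(broken) − Σ(formed) = 4760 − 6116 = −1356 kJ
For 3× the reaction as written: 3 × (−1356) = −4068 kJ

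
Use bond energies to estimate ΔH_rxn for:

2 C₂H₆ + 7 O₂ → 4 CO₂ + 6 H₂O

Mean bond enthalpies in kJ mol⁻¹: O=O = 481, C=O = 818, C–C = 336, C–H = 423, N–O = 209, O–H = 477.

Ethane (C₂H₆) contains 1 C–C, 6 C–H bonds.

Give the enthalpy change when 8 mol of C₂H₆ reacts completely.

ΔH = −12612 kJ

Bonds broken (reactants):
  C–C: 2 × 336 = 672
  C–H: 12 × 423 = 5076
  O=O: 7 × 481 = 3367
  Σ(broken) = 9115 kJ
Bonds formed (products):
  C=O: 8 × 818 = 6544
  O–H: 12 × 477 = 5724
  Σ(formed) = 12268 kJ
ΔH = Σ(broken) − Σ(formed) = 9115 − 12268 = −3153 kJ
For 4× the reaction as written: 4 × (−3153) = −12612 kJ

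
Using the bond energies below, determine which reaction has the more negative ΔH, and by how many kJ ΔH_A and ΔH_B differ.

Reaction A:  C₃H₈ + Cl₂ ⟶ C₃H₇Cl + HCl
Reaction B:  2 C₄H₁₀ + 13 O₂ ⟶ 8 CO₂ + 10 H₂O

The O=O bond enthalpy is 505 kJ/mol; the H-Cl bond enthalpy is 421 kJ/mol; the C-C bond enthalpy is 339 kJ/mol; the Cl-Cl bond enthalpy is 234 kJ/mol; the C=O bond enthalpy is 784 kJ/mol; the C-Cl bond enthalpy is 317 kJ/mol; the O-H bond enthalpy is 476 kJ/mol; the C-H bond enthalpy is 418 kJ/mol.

Reaction A:
  Bonds broken (reactants):
    C-C: 2 × 339 = 678
    C-H: 8 × 418 = 3344
    Cl-Cl: 1 × 234 = 234
    Σ(broken) = 4256 kJ
  Bonds formed (products):
    C-C: 2 × 339 = 678
    C-Cl: 1 × 317 = 317
    C-H: 7 × 418 = 2926
    H-Cl: 1 × 421 = 421
    Σ(formed) = 4342 kJ
  ΔH_A = 4256 − 4342 = −86 kJ
Reaction B:
  Bonds broken (reactants):
    C-C: 6 × 339 = 2034
    C-H: 20 × 418 = 8360
    O=O: 13 × 505 = 6565
    Σ(broken) = 16959 kJ
  Bonds formed (products):
    C=O: 16 × 784 = 12544
    O-H: 20 × 476 = 9520
    Σ(formed) = 22064 kJ
  ΔH_B = 16959 − 22064 = −5105 kJ
ΔH_A − ΔH_B = +5019 kJ, so reaction B has the more negative ΔH; |ΔH_A − ΔH_B| = 5019 kJ.

Reaction B, by 5019 kJ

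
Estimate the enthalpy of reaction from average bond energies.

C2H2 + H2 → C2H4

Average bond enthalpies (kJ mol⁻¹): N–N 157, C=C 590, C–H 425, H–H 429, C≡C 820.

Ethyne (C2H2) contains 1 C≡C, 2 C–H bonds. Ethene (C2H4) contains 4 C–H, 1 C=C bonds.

Bonds broken (reactants):
  C≡C: 1 × 820 = 820
  C–H: 2 × 425 = 850
  H–H: 1 × 429 = 429
  Σ(broken) = 2099 kJ
Bonds formed (products):
  C–H: 4 × 425 = 1700
  C=C: 1 × 590 = 590
  Σ(formed) = 2290 kJ
ΔH = Σ(broken) − Σ(formed) = 2099 − 2290 = −191 kJ

ΔH ≈ −191 kJ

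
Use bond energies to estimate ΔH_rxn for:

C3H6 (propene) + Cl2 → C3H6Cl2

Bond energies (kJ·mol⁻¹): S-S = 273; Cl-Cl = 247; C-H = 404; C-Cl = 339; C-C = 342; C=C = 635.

ΔH ≈ −138 kJ

Bonds broken (reactants):
  C-C: 1 × 342 = 342
  C-H: 6 × 404 = 2424
  C=C: 1 × 635 = 635
  Cl-Cl: 1 × 247 = 247
  Σ(broken) = 3648 kJ
Bonds formed (products):
  C-C: 2 × 342 = 684
  C-Cl: 2 × 339 = 678
  C-H: 6 × 404 = 2424
  Σ(formed) = 3786 kJ
ΔH = Σ(broken) − Σ(formed) = 3648 − 3786 = −138 kJ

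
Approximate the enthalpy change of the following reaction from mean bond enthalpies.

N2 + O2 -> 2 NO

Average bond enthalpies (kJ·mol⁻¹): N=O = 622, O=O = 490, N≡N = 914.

Bonds broken (reactants):
  N≡N: 1 × 914 = 914
  O=O: 1 × 490 = 490
  Σ(broken) = 1404 kJ
Bonds formed (products):
  N=O: 2 × 622 = 1244
  Σ(formed) = 1244 kJ
ΔH = Σ(broken) − Σ(formed) = 1404 − 1244 = +160 kJ

ΔH ≈ +160 kJ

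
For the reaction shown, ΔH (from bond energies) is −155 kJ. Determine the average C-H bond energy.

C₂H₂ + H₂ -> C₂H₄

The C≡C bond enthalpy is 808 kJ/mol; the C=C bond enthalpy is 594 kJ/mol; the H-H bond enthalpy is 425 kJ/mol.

D(C-H) ≈ 397 kJ/mol

Let D be the C-H bond energy.
Σ(broken) = 1×808 + 2×D + 1×425 = 1233 + 2D
Σ(formed) = 4×D + 1×594 = 594 + 4D
ΔH = Σ(broken) − Σ(formed) = (1233 + 2D) − (594 + 4D) = +639 − 2D
Setting this equal to −155 kJ gives 2D = 794, so D = 397 kJ/mol.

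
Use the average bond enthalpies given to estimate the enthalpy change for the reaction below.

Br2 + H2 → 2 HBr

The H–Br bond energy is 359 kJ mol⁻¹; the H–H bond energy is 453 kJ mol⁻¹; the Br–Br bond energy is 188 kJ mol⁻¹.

ΔH ≈ −77 kJ

Bonds broken (reactants):
  Br–Br: 1 × 188 = 188
  H–H: 1 × 453 = 453
  Σ(broken) = 641 kJ
Bonds formed (products):
  H–Br: 2 × 359 = 718
  Σ(formed) = 718 kJ
ΔH = Σ(broken) − Σ(formed) = 641 − 718 = −77 kJ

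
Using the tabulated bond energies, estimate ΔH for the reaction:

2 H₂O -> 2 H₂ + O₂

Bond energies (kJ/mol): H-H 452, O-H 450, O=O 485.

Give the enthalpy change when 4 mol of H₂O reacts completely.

ΔH = +822 kJ

Bonds broken (reactants):
  O-H: 4 × 450 = 1800
  Σ(broken) = 1800 kJ
Bonds formed (products):
  H-H: 2 × 452 = 904
  O=O: 1 × 485 = 485
  Σ(formed) = 1389 kJ
ΔH = Σ(broken) − Σ(formed) = 1800 − 1389 = +411 kJ
For 2× the reaction as written: 2 × (+411) = +822 kJ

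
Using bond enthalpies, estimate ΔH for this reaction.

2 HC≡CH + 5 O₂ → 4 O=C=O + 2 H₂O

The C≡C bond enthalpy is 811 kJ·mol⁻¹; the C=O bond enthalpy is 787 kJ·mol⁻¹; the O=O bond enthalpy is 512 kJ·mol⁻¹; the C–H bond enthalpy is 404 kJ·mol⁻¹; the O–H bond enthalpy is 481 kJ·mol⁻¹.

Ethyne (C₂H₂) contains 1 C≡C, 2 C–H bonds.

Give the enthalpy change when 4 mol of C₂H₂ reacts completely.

Bonds broken (reactants):
  C≡C: 2 × 811 = 1622
  C–H: 4 × 404 = 1616
  O=O: 5 × 512 = 2560
  Σ(broken) = 5798 kJ
Bonds formed (products):
  C=O: 8 × 787 = 6296
  O–H: 4 × 481 = 1924
  Σ(formed) = 8220 kJ
ΔH = Σ(broken) − Σ(formed) = 5798 − 8220 = −2422 kJ
For 2× the reaction as written: 2 × (−2422) = −4844 kJ

ΔH = −4844 kJ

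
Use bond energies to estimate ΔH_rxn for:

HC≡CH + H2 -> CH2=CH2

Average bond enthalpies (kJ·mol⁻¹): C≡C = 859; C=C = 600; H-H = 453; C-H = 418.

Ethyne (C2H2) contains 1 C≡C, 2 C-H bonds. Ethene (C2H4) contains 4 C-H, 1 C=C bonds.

ΔH ≈ −124 kJ

Bonds broken (reactants):
  C≡C: 1 × 859 = 859
  C-H: 2 × 418 = 836
  H-H: 1 × 453 = 453
  Σ(broken) = 2148 kJ
Bonds formed (products):
  C-H: 4 × 418 = 1672
  C=C: 1 × 600 = 600
  Σ(formed) = 2272 kJ
ΔH = Σ(broken) − Σ(formed) = 2148 − 2272 = −124 kJ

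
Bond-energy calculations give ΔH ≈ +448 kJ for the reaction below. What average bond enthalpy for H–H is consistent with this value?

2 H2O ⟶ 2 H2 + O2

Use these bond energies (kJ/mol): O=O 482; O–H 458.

D(H–H) ≈ 451 kJ/mol

Let D be the H–H bond energy.
Σ(broken) = 4×458 = 1832
Σ(formed) = 2×D + 1×482 = 482 + 2D
ΔH = Σ(broken) − Σ(formed) = (1832) − (482 + 2D) = +1350 − 2D
Setting this equal to +448 kJ gives 2D = 902, so D = 451 kJ/mol.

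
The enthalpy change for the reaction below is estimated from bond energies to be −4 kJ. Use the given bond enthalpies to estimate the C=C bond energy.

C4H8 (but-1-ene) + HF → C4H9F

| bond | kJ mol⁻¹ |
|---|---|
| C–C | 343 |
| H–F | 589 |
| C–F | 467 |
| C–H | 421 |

D(C=C) ≈ 638 kJ/mol

Let D be the C=C bond energy.
Σ(broken) = 2×343 + 8×421 + 1×D + 1×589 = 4643 + D
Σ(formed) = 3×343 + 1×467 + 9×421 = 5285
ΔH = Σ(broken) − Σ(formed) = (4643 + D) − (5285) = −642 + D
Setting this equal to −4 kJ gives D = 638 kJ/mol.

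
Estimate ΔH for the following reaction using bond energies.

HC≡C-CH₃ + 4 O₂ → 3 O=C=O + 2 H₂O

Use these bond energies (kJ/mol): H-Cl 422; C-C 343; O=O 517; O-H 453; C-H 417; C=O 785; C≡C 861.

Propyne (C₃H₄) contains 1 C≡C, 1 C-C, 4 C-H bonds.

ΔH ≈ −1582 kJ

Bonds broken (reactants):
  C≡C: 1 × 861 = 861
  C-C: 1 × 343 = 343
  C-H: 4 × 417 = 1668
  O=O: 4 × 517 = 2068
  Σ(broken) = 4940 kJ
Bonds formed (products):
  C=O: 6 × 785 = 4710
  O-H: 4 × 453 = 1812
  Σ(formed) = 6522 kJ
ΔH = Σ(broken) − Σ(formed) = 4940 − 6522 = −1582 kJ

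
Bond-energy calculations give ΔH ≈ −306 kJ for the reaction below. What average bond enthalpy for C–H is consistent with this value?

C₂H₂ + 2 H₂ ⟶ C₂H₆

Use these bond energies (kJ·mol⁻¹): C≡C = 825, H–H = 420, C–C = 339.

D(C–H) ≈ 408 kJ/mol

Let D be the C–H bond energy.
Σ(broken) = 1×825 + 2×D + 2×420 = 1665 + 2D
Σ(formed) = 1×339 + 6×D = 339 + 6D
ΔH = Σ(broken) − Σ(formed) = (1665 + 2D) − (339 + 6D) = +1326 − 4D
Setting this equal to −306 kJ gives 4D = 1632, so D = 408 kJ/mol.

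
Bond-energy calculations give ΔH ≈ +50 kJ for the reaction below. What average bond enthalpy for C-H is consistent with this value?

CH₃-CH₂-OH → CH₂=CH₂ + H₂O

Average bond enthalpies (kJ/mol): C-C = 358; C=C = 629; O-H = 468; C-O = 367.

D(C-H) ≈ 422 kJ/mol

Let D be the C-H bond energy.
Σ(broken) = 1×358 + 5×D + 1×367 + 1×468 = 1193 + 5D
Σ(formed) = 4×D + 1×629 + 2×468 = 1565 + 4D
ΔH = Σ(broken) − Σ(formed) = (1193 + 5D) − (1565 + 4D) = −372 + D
Setting this equal to +50 kJ gives D = 422 kJ/mol.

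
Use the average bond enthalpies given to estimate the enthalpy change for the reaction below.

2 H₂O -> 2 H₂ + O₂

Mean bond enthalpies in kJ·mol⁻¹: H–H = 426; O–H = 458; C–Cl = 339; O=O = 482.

ΔH ≈ +498 kJ

Bonds broken (reactants):
  O–H: 4 × 458 = 1832
  Σ(broken) = 1832 kJ
Bonds formed (products):
  H–H: 2 × 426 = 852
  O=O: 1 × 482 = 482
  Σ(formed) = 1334 kJ
ΔH = Σ(broken) − Σ(formed) = 1832 − 1334 = +498 kJ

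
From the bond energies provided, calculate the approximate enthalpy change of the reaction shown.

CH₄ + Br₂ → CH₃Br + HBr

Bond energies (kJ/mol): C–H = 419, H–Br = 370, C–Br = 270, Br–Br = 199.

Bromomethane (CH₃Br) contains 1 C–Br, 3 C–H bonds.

Bonds broken (reactants):
  Br–Br: 1 × 199 = 199
  C–H: 4 × 419 = 1676
  Σ(broken) = 1875 kJ
Bonds formed (products):
  C–Br: 1 × 270 = 270
  C–H: 3 × 419 = 1257
  H–Br: 1 × 370 = 370
  Σ(formed) = 1897 kJ
ΔH = Σ(broken) − Σ(formed) = 1875 − 1897 = −22 kJ

ΔH ≈ −22 kJ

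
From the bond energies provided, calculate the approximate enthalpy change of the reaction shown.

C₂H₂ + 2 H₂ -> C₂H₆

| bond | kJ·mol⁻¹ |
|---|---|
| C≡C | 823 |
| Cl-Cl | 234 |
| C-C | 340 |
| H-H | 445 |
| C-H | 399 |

Bonds broken (reactants):
  C≡C: 1 × 823 = 823
  C-H: 2 × 399 = 798
  H-H: 2 × 445 = 890
  Σ(broken) = 2511 kJ
Bonds formed (products):
  C-C: 1 × 340 = 340
  C-H: 6 × 399 = 2394
  Σ(formed) = 2734 kJ
ΔH = Σ(broken) − Σ(formed) = 2511 − 2734 = −223 kJ

ΔH ≈ −223 kJ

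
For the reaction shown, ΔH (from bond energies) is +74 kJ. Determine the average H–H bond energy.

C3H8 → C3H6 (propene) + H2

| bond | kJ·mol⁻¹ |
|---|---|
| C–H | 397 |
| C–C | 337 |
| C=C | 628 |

D(H–H) ≈ 429 kJ/mol

Let D be the H–H bond energy.
Σ(broken) = 2×337 + 8×397 = 3850
Σ(formed) = 1×337 + 6×397 + 1×628 + 1×D = 3347 + D
ΔH = Σ(broken) − Σ(formed) = (3850) − (3347 + D) = +503 − D
Setting this equal to +74 kJ gives D = 429 kJ/mol.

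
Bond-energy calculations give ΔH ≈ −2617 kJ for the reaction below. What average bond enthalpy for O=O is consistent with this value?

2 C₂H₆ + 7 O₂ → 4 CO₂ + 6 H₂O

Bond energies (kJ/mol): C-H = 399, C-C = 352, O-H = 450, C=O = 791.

Let D be the O=O bond energy.
Σ(broken) = 2×352 + 12×399 + 7×D = 5492 + 7D
Σ(formed) = 8×791 + 12×450 = 11728
ΔH = Σ(broken) − Σ(formed) = (5492 + 7D) − (11728) = −6236 + 7D
Setting this equal to −2617 kJ gives 7D = 3619, so D = 517 kJ/mol.

D(O=O) ≈ 517 kJ/mol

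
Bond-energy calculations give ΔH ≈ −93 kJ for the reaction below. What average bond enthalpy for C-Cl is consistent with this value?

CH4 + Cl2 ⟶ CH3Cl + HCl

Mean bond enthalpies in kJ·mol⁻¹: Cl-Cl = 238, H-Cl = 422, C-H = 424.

D(C-Cl) ≈ 333 kJ/mol

Let D be the C-Cl bond energy.
Σ(broken) = 4×424 + 1×238 = 1934
Σ(formed) = 1×D + 3×424 + 1×422 = 1694 + D
ΔH = Σ(broken) − Σ(formed) = (1934) − (1694 + D) = +240 − D
Setting this equal to −93 kJ gives D = 333 kJ/mol.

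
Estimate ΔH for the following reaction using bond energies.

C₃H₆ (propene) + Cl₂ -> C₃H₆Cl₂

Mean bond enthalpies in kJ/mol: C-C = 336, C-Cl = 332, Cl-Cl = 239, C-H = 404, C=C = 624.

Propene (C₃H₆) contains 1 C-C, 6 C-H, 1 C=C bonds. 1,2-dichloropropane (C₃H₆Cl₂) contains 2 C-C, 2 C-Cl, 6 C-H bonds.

ΔH ≈ −137 kJ

Bonds broken (reactants):
  C-C: 1 × 336 = 336
  C-H: 6 × 404 = 2424
  C=C: 1 × 624 = 624
  Cl-Cl: 1 × 239 = 239
  Σ(broken) = 3623 kJ
Bonds formed (products):
  C-C: 2 × 336 = 672
  C-Cl: 2 × 332 = 664
  C-H: 6 × 404 = 2424
  Σ(formed) = 3760 kJ
ΔH = Σ(broken) − Σ(formed) = 3623 − 3760 = −137 kJ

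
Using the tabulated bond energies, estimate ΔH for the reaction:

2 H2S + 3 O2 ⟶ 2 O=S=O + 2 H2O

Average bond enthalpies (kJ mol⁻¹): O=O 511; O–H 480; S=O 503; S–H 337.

ΔH ≈ −1051 kJ

Bonds broken (reactants):
  O=O: 3 × 511 = 1533
  S–H: 4 × 337 = 1348
  Σ(broken) = 2881 kJ
Bonds formed (products):
  O–H: 4 × 480 = 1920
  S=O: 4 × 503 = 2012
  Σ(formed) = 3932 kJ
ΔH = Σ(broken) − Σ(formed) = 2881 − 3932 = −1051 kJ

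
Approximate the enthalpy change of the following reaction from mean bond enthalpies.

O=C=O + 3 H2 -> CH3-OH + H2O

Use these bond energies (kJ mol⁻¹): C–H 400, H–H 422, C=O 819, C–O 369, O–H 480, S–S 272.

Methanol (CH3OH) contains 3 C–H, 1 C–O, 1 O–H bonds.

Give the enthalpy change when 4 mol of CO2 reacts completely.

ΔH = −420 kJ

Bonds broken (reactants):
  C=O: 2 × 819 = 1638
  H–H: 3 × 422 = 1266
  Σ(broken) = 2904 kJ
Bonds formed (products):
  C–H: 3 × 400 = 1200
  C–O: 1 × 369 = 369
  O–H: 3 × 480 = 1440
  Σ(formed) = 3009 kJ
ΔH = Σ(broken) − Σ(formed) = 2904 − 3009 = −105 kJ
For 4× the reaction as written: 4 × (−105) = −420 kJ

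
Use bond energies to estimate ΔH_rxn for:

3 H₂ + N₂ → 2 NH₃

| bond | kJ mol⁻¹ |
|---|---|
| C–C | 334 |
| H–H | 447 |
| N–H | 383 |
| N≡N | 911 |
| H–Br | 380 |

ΔH ≈ −46 kJ

Bonds broken (reactants):
  H–H: 3 × 447 = 1341
  N≡N: 1 × 911 = 911
  Σ(broken) = 2252 kJ
Bonds formed (products):
  N–H: 6 × 383 = 2298
  Σ(formed) = 2298 kJ
ΔH = Σ(broken) − Σ(formed) = 2252 − 2298 = −46 kJ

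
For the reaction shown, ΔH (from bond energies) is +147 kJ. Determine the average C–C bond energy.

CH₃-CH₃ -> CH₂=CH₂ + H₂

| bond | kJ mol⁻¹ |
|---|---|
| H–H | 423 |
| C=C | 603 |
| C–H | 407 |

Let D be the C–C bond energy.
Σ(broken) = 1×D + 6×407 = 2442 + D
Σ(formed) = 4×407 + 1×603 + 1×423 = 2654
ΔH = Σ(broken) − Σ(formed) = (2442 + D) − (2654) = −212 + D
Setting this equal to +147 kJ gives D = 359 kJ/mol.

D(C–C) ≈ 359 kJ/mol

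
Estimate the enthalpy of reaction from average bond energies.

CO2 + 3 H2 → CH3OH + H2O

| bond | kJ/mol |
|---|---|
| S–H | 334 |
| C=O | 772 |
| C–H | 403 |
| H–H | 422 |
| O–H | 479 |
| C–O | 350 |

ΔH ≈ −186 kJ

Bonds broken (reactants):
  C=O: 2 × 772 = 1544
  H–H: 3 × 422 = 1266
  Σ(broken) = 2810 kJ
Bonds formed (products):
  C–H: 3 × 403 = 1209
  C–O: 1 × 350 = 350
  O–H: 3 × 479 = 1437
  Σ(formed) = 2996 kJ
ΔH = Σ(broken) − Σ(formed) = 2810 − 2996 = −186 kJ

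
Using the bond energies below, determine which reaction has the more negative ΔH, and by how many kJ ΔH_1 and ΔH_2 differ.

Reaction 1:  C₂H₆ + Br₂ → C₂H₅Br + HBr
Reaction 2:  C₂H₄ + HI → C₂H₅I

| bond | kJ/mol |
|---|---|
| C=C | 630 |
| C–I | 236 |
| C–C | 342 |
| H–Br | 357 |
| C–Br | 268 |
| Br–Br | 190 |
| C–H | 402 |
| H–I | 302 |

Reaction 1:
  Bonds broken (reactants):
    Br–Br: 1 × 190 = 190
    C–C: 1 × 342 = 342
    C–H: 6 × 402 = 2412
    Σ(broken) = 2944 kJ
  Bonds formed (products):
    C–Br: 1 × 268 = 268
    C–C: 1 × 342 = 342
    C–H: 5 × 402 = 2010
    H–Br: 1 × 357 = 357
    Σ(formed) = 2977 kJ
  ΔH_1 = 2944 − 2977 = −33 kJ
Reaction 2:
  Bonds broken (reactants):
    C–H: 4 × 402 = 1608
    C=C: 1 × 630 = 630
    H–I: 1 × 302 = 302
    Σ(broken) = 2540 kJ
  Bonds formed (products):
    C–C: 1 × 342 = 342
    C–H: 5 × 402 = 2010
    C–I: 1 × 236 = 236
    Σ(formed) = 2588 kJ
  ΔH_2 = 2540 − 2588 = −48 kJ
ΔH_1 − ΔH_2 = +15 kJ, so reaction 2 has the more negative ΔH; |ΔH_1 − ΔH_2| = 15 kJ.

Reaction 2, by 15 kJ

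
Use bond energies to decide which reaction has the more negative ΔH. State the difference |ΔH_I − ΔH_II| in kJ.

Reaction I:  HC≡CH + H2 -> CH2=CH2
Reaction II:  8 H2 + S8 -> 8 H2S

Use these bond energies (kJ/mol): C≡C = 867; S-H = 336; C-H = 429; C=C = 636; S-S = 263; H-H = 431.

Reaction I:
  Bonds broken (reactants):
    C≡C: 1 × 867 = 867
    C-H: 2 × 429 = 858
    H-H: 1 × 431 = 431
    Σ(broken) = 2156 kJ
  Bonds formed (products):
    C-H: 4 × 429 = 1716
    C=C: 1 × 636 = 636
    Σ(formed) = 2352 kJ
  ΔH_I = 2156 − 2352 = −196 kJ
Reaction II:
  Bonds broken (reactants):
    H-H: 8 × 431 = 3448
    S-S: 8 × 263 = 2104
    Σ(broken) = 5552 kJ
  Bonds formed (products):
    S-H: 16 × 336 = 5376
    Σ(formed) = 5376 kJ
  ΔH_II = 5552 − 5376 = +176 kJ
ΔH_I − ΔH_II = −372 kJ, so reaction I has the more negative ΔH; |ΔH_I − ΔH_II| = 372 kJ.

Reaction I, by 372 kJ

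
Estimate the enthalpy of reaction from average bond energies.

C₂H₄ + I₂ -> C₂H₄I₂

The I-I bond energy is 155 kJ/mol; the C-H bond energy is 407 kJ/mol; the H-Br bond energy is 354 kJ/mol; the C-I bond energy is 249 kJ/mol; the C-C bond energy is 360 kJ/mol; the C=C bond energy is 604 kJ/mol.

Bonds broken (reactants):
  C-H: 4 × 407 = 1628
  C=C: 1 × 604 = 604
  I-I: 1 × 155 = 155
  Σ(broken) = 2387 kJ
Bonds formed (products):
  C-C: 1 × 360 = 360
  C-H: 4 × 407 = 1628
  C-I: 2 × 249 = 498
  Σ(formed) = 2486 kJ
ΔH = Σ(broken) − Σ(formed) = 2387 − 2486 = −99 kJ

ΔH ≈ −99 kJ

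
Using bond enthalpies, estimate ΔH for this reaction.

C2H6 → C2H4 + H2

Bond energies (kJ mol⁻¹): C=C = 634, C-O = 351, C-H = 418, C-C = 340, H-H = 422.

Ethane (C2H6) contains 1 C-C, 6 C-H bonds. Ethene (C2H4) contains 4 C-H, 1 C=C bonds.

Bonds broken (reactants):
  C-C: 1 × 340 = 340
  C-H: 6 × 418 = 2508
  Σ(broken) = 2848 kJ
Bonds formed (products):
  C-H: 4 × 418 = 1672
  C=C: 1 × 634 = 634
  H-H: 1 × 422 = 422
  Σ(formed) = 2728 kJ
ΔH = Σ(broken) − Σ(formed) = 2848 − 2728 = +120 kJ

ΔH ≈ +120 kJ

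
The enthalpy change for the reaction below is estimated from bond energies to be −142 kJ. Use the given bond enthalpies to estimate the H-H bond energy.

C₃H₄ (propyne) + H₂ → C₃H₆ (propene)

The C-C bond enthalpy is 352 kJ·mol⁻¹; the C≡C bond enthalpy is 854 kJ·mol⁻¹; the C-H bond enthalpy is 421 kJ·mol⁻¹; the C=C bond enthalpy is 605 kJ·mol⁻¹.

Let D be the H-H bond energy.
Σ(broken) = 1×854 + 1×352 + 4×421 + 1×D = 2890 + D
Σ(formed) = 1×352 + 6×421 + 1×605 = 3483
ΔH = Σ(broken) − Σ(formed) = (2890 + D) − (3483) = −593 + D
Setting this equal to −142 kJ gives D = 451 kJ/mol.

D(H-H) ≈ 451 kJ/mol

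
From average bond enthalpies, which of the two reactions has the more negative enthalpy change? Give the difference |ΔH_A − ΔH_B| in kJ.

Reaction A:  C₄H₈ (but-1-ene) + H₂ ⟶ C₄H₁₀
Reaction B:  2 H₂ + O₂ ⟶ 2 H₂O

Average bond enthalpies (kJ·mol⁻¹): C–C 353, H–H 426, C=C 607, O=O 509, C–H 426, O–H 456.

Reaction B, by 291 kJ

Reaction A:
  Bonds broken (reactants):
    C–C: 2 × 353 = 706
    C–H: 8 × 426 = 3408
    C=C: 1 × 607 = 607
    H–H: 1 × 426 = 426
    Σ(broken) = 5147 kJ
  Bonds formed (products):
    C–C: 3 × 353 = 1059
    C–H: 10 × 426 = 4260
    Σ(formed) = 5319 kJ
  ΔH_A = 5147 − 5319 = −172 kJ
Reaction B:
  Bonds broken (reactants):
    H–H: 2 × 426 = 852
    O=O: 1 × 509 = 509
    Σ(broken) = 1361 kJ
  Bonds formed (products):
    O–H: 4 × 456 = 1824
    Σ(formed) = 1824 kJ
  ΔH_B = 1361 − 1824 = −463 kJ
ΔH_A − ΔH_B = +291 kJ, so reaction B has the more negative ΔH; |ΔH_A − ΔH_B| = 291 kJ.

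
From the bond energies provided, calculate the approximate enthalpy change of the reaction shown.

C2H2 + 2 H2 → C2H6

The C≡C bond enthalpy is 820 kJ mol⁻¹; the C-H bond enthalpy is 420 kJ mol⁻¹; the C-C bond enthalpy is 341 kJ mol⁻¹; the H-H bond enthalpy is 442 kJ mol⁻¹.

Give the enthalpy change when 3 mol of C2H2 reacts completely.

ΔH = −951 kJ

Bonds broken (reactants):
  C≡C: 1 × 820 = 820
  C-H: 2 × 420 = 840
  H-H: 2 × 442 = 884
  Σ(broken) = 2544 kJ
Bonds formed (products):
  C-C: 1 × 341 = 341
  C-H: 6 × 420 = 2520
  Σ(formed) = 2861 kJ
ΔH = Σ(broken) − Σ(formed) = 2544 − 2861 = −317 kJ
For 3× the reaction as written: 3 × (−317) = −951 kJ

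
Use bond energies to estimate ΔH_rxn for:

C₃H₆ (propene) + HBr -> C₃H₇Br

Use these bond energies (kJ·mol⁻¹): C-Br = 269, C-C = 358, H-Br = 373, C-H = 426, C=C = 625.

ΔH ≈ −55 kJ

Bonds broken (reactants):
  C-C: 1 × 358 = 358
  C-H: 6 × 426 = 2556
  C=C: 1 × 625 = 625
  H-Br: 1 × 373 = 373
  Σ(broken) = 3912 kJ
Bonds formed (products):
  C-Br: 1 × 269 = 269
  C-C: 2 × 358 = 716
  C-H: 7 × 426 = 2982
  Σ(formed) = 3967 kJ
ΔH = Σ(broken) − Σ(formed) = 3912 − 3967 = −55 kJ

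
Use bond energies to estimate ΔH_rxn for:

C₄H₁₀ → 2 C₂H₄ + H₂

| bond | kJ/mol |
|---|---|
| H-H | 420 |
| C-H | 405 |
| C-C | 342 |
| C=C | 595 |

ΔH ≈ +226 kJ

Bonds broken (reactants):
  C-C: 3 × 342 = 1026
  C-H: 10 × 405 = 4050
  Σ(broken) = 5076 kJ
Bonds formed (products):
  C-H: 8 × 405 = 3240
  C=C: 2 × 595 = 1190
  H-H: 1 × 420 = 420
  Σ(formed) = 4850 kJ
ΔH = Σ(broken) − Σ(formed) = 5076 − 4850 = +226 kJ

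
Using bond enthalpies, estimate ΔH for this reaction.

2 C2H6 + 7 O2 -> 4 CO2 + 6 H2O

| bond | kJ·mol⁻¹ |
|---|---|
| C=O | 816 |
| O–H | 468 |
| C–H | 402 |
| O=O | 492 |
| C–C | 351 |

Bonds broken (reactants):
  C–C: 2 × 351 = 702
  C–H: 12 × 402 = 4824
  O=O: 7 × 492 = 3444
  Σ(broken) = 8970 kJ
Bonds formed (products):
  C=O: 8 × 816 = 6528
  O–H: 12 × 468 = 5616
  Σ(formed) = 12144 kJ
ΔH = Σ(broken) − Σ(formed) = 8970 − 12144 = −3174 kJ

ΔH ≈ −3174 kJ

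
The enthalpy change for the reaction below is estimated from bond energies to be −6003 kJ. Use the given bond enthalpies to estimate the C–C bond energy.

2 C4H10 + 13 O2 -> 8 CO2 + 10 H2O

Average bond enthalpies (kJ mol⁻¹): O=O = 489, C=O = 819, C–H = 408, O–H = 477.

Let D be the C–C bond energy.
Σ(broken) = 6×D + 20×408 + 13×489 = 14517 + 6D
Σ(formed) = 16×819 + 20×477 = 22644
ΔH = Σ(broken) − Σ(formed) = (14517 + 6D) − (22644) = −8127 + 6D
Setting this equal to −6003 kJ gives 6D = 2124, so D = 354 kJ/mol.

D(C–C) ≈ 354 kJ/mol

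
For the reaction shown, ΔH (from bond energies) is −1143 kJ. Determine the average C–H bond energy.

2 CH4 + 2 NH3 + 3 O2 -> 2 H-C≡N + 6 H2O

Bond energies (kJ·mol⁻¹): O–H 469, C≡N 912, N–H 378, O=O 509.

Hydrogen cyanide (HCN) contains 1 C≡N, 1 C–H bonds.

D(C–H) ≈ 419 kJ/mol

Let D be the C–H bond energy.
Σ(broken) = 8×D + 6×378 + 3×509 = 3795 + 8D
Σ(formed) = 2×912 + 2×D + 12×469 = 7452 + 2D
ΔH = Σ(broken) − Σ(formed) = (3795 + 8D) − (7452 + 2D) = −3657 + 6D
Setting this equal to −1143 kJ gives 6D = 2514, so D = 419 kJ/mol.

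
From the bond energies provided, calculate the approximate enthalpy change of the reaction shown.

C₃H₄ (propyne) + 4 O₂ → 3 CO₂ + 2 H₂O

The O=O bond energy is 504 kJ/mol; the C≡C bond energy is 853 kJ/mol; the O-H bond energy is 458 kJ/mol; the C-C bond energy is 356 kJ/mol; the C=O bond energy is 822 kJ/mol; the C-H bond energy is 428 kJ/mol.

ΔH ≈ −1827 kJ

Bonds broken (reactants):
  C≡C: 1 × 853 = 853
  C-C: 1 × 356 = 356
  C-H: 4 × 428 = 1712
  O=O: 4 × 504 = 2016
  Σ(broken) = 4937 kJ
Bonds formed (products):
  C=O: 6 × 822 = 4932
  O-H: 4 × 458 = 1832
  Σ(formed) = 6764 kJ
ΔH = Σ(broken) − Σ(formed) = 4937 − 6764 = −1827 kJ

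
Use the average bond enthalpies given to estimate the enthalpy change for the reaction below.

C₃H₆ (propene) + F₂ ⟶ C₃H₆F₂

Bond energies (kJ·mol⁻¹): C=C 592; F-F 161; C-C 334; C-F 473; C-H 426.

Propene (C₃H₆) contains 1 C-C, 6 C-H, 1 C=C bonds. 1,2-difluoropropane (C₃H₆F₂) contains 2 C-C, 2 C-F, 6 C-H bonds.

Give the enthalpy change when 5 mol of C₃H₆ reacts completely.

Bonds broken (reactants):
  C-C: 1 × 334 = 334
  C-H: 6 × 426 = 2556
  C=C: 1 × 592 = 592
  F-F: 1 × 161 = 161
  Σ(broken) = 3643 kJ
Bonds formed (products):
  C-C: 2 × 334 = 668
  C-F: 2 × 473 = 946
  C-H: 6 × 426 = 2556
  Σ(formed) = 4170 kJ
ΔH = Σ(broken) − Σ(formed) = 3643 − 4170 = −527 kJ
For 5× the reaction as written: 5 × (−527) = −2635 kJ

ΔH = −2635 kJ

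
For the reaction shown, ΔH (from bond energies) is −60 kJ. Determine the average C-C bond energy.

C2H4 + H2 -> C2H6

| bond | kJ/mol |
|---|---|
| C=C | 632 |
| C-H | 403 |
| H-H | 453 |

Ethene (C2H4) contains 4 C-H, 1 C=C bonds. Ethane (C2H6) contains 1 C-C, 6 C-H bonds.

D(C-C) ≈ 339 kJ/mol

Let D be the C-C bond energy.
Σ(broken) = 4×403 + 1×632 + 1×453 = 2697
Σ(formed) = 1×D + 6×403 = 2418 + D
ΔH = Σ(broken) − Σ(formed) = (2697) − (2418 + D) = +279 − D
Setting this equal to −60 kJ gives D = 339 kJ/mol.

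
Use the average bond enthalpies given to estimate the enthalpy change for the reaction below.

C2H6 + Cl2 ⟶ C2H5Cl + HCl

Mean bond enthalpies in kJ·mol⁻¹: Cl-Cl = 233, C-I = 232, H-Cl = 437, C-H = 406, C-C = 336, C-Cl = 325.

Bonds broken (reactants):
  C-C: 1 × 336 = 336
  C-H: 6 × 406 = 2436
  Cl-Cl: 1 × 233 = 233
  Σ(broken) = 3005 kJ
Bonds formed (products):
  C-C: 1 × 336 = 336
  C-Cl: 1 × 325 = 325
  C-H: 5 × 406 = 2030
  H-Cl: 1 × 437 = 437
  Σ(formed) = 3128 kJ
ΔH = Σ(broken) − Σ(formed) = 3005 − 3128 = −123 kJ

ΔH ≈ −123 kJ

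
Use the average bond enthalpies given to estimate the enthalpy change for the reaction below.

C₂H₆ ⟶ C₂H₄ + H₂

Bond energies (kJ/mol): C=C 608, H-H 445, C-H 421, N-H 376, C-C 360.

ΔH ≈ +149 kJ

Bonds broken (reactants):
  C-C: 1 × 360 = 360
  C-H: 6 × 421 = 2526
  Σ(broken) = 2886 kJ
Bonds formed (products):
  C-H: 4 × 421 = 1684
  C=C: 1 × 608 = 608
  H-H: 1 × 445 = 445
  Σ(formed) = 2737 kJ
ΔH = Σ(broken) − Σ(formed) = 2886 − 2737 = +149 kJ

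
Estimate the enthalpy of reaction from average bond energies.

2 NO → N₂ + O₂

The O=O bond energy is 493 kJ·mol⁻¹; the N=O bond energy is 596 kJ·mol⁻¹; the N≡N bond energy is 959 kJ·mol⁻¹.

ΔH ≈ −260 kJ

Bonds broken (reactants):
  N=O: 2 × 596 = 1192
  Σ(broken) = 1192 kJ
Bonds formed (products):
  N≡N: 1 × 959 = 959
  O=O: 1 × 493 = 493
  Σ(formed) = 1452 kJ
ΔH = Σ(broken) − Σ(formed) = 1192 − 1452 = −260 kJ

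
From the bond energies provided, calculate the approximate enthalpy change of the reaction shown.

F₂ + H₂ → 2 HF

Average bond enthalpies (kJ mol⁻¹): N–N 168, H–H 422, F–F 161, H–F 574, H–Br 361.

Bonds broken (reactants):
  F–F: 1 × 161 = 161
  H–H: 1 × 422 = 422
  Σ(broken) = 583 kJ
Bonds formed (products):
  H–F: 2 × 574 = 1148
  Σ(formed) = 1148 kJ
ΔH = Σ(broken) − Σ(formed) = 583 − 1148 = −565 kJ

ΔH ≈ −565 kJ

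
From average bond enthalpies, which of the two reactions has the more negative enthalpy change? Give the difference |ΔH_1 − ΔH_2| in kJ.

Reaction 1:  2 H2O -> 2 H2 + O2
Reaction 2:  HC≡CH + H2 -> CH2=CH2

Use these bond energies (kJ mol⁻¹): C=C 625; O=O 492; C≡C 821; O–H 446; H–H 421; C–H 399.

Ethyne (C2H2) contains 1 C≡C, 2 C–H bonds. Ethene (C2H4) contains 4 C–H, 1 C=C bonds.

Reaction 2, by 631 kJ

Reaction 1:
  Bonds broken (reactants):
    O–H: 4 × 446 = 1784
    Σ(broken) = 1784 kJ
  Bonds formed (products):
    H–H: 2 × 421 = 842
    O=O: 1 × 492 = 492
    Σ(formed) = 1334 kJ
  ΔH_1 = 1784 − 1334 = +450 kJ
Reaction 2:
  Bonds broken (reactants):
    C≡C: 1 × 821 = 821
    C–H: 2 × 399 = 798
    H–H: 1 × 421 = 421
    Σ(broken) = 2040 kJ
  Bonds formed (products):
    C–H: 4 × 399 = 1596
    C=C: 1 × 625 = 625
    Σ(formed) = 2221 kJ
  ΔH_2 = 2040 − 2221 = −181 kJ
ΔH_1 − ΔH_2 = +631 kJ, so reaction 2 has the more negative ΔH; |ΔH_1 − ΔH_2| = 631 kJ.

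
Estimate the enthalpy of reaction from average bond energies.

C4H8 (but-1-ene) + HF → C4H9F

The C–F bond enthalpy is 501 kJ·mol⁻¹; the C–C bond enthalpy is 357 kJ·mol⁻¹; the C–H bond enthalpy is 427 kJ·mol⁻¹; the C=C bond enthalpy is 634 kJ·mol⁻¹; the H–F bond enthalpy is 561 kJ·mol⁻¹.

Bonds broken (reactants):
  C–C: 2 × 357 = 714
  C–H: 8 × 427 = 3416
  C=C: 1 × 634 = 634
  H–F: 1 × 561 = 561
  Σ(broken) = 5325 kJ
Bonds formed (products):
  C–C: 3 × 357 = 1071
  C–F: 1 × 501 = 501
  C–H: 9 × 427 = 3843
  Σ(formed) = 5415 kJ
ΔH = Σ(broken) − Σ(formed) = 5325 − 5415 = −90 kJ

ΔH ≈ −90 kJ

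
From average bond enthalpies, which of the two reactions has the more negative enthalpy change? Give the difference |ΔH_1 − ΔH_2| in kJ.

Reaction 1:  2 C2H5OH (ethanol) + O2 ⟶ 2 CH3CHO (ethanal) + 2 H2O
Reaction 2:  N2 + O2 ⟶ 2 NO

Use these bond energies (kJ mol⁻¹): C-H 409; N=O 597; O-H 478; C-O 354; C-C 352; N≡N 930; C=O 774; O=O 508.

Reaction 1, by 714 kJ

Reaction 1:
  Bonds broken (reactants):
    C-C: 2 × 352 = 704
    C-H: 10 × 409 = 4090
    C-O: 2 × 354 = 708
    O-H: 2 × 478 = 956
    O=O: 1 × 508 = 508
    Σ(broken) = 6966 kJ
  Bonds formed (products):
    C-C: 2 × 352 = 704
    C-H: 8 × 409 = 3272
    C=O: 2 × 774 = 1548
    O-H: 4 × 478 = 1912
    Σ(formed) = 7436 kJ
  ΔH_1 = 6966 − 7436 = −470 kJ
Reaction 2:
  Bonds broken (reactants):
    N≡N: 1 × 930 = 930
    O=O: 1 × 508 = 508
    Σ(broken) = 1438 kJ
  Bonds formed (products):
    N=O: 2 × 597 = 1194
    Σ(formed) = 1194 kJ
  ΔH_2 = 1438 − 1194 = +244 kJ
ΔH_1 − ΔH_2 = −714 kJ, so reaction 1 has the more negative ΔH; |ΔH_1 − ΔH_2| = 714 kJ.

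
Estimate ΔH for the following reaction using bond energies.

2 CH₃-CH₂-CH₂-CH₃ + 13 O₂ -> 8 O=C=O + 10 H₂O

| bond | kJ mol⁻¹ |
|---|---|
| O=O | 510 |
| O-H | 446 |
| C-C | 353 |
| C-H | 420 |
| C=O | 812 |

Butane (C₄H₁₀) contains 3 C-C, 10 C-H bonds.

Bonds broken (reactants):
  C-C: 6 × 353 = 2118
  C-H: 20 × 420 = 8400
  O=O: 13 × 510 = 6630
  Σ(broken) = 17148 kJ
Bonds formed (products):
  C=O: 16 × 812 = 12992
  O-H: 20 × 446 = 8920
  Σ(formed) = 21912 kJ
ΔH = Σ(broken) − Σ(formed) = 17148 − 21912 = −4764 kJ

ΔH ≈ −4764 kJ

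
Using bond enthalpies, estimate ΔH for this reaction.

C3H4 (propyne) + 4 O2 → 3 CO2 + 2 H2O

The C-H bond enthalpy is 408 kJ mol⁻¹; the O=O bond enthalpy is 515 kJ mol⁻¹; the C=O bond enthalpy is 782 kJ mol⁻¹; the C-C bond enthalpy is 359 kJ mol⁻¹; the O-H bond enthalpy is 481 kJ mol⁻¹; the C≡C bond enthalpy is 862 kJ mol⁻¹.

ΔH ≈ −1703 kJ

Bonds broken (reactants):
  C≡C: 1 × 862 = 862
  C-C: 1 × 359 = 359
  C-H: 4 × 408 = 1632
  O=O: 4 × 515 = 2060
  Σ(broken) = 4913 kJ
Bonds formed (products):
  C=O: 6 × 782 = 4692
  O-H: 4 × 481 = 1924
  Σ(formed) = 6616 kJ
ΔH = Σ(broken) − Σ(formed) = 4913 − 6616 = −1703 kJ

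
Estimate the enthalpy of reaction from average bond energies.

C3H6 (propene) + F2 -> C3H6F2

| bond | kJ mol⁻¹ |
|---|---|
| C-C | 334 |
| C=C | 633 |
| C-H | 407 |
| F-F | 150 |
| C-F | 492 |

ΔH ≈ −535 kJ

Bonds broken (reactants):
  C-C: 1 × 334 = 334
  C-H: 6 × 407 = 2442
  C=C: 1 × 633 = 633
  F-F: 1 × 150 = 150
  Σ(broken) = 3559 kJ
Bonds formed (products):
  C-C: 2 × 334 = 668
  C-F: 2 × 492 = 984
  C-H: 6 × 407 = 2442
  Σ(formed) = 4094 kJ
ΔH = Σ(broken) − Σ(formed) = 3559 − 4094 = −535 kJ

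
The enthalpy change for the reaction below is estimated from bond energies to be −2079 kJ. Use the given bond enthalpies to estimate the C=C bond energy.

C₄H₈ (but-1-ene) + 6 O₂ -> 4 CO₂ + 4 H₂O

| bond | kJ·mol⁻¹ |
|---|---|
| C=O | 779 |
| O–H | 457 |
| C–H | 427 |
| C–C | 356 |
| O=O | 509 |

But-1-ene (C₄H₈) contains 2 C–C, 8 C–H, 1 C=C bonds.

Let D be the C=C bond energy.
Σ(broken) = 2×356 + 8×427 + 1×D + 6×509 = 7182 + D
Σ(formed) = 8×779 + 8×457 = 9888
ΔH = Σ(broken) − Σ(formed) = (7182 + D) − (9888) = −2706 + D
Setting this equal to −2079 kJ gives D = 627 kJ/mol.

D(C=C) ≈ 627 kJ/mol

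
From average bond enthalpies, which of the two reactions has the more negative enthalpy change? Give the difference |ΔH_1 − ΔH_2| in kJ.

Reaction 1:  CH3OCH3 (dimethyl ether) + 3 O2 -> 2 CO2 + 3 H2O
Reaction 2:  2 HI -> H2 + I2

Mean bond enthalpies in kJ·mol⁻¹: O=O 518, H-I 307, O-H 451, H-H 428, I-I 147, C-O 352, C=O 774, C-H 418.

Reaction 1:
  Bonds broken (reactants):
    C-H: 6 × 418 = 2508
    C-O: 2 × 352 = 704
    O=O: 3 × 518 = 1554
    Σ(broken) = 4766 kJ
  Bonds formed (products):
    C=O: 4 × 774 = 3096
    O-H: 6 × 451 = 2706
    Σ(formed) = 5802 kJ
  ΔH_1 = 4766 − 5802 = −1036 kJ
Reaction 2:
  Bonds broken (reactants):
    H-I: 2 × 307 = 614
    Σ(broken) = 614 kJ
  Bonds formed (products):
    H-H: 1 × 428 = 428
    I-I: 1 × 147 = 147
    Σ(formed) = 575 kJ
  ΔH_2 = 614 − 575 = +39 kJ
ΔH_1 − ΔH_2 = −1075 kJ, so reaction 1 has the more negative ΔH; |ΔH_1 − ΔH_2| = 1075 kJ.

Reaction 1, by 1075 kJ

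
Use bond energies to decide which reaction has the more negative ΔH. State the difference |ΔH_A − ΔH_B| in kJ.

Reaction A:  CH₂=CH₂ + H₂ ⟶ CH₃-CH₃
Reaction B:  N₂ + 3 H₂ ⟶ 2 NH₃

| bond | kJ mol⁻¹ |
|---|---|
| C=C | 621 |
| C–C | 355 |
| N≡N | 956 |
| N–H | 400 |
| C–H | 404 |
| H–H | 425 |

Reaction B, by 52 kJ

Reaction A:
  Bonds broken (reactants):
    C–H: 4 × 404 = 1616
    C=C: 1 × 621 = 621
    H–H: 1 × 425 = 425
    Σ(broken) = 2662 kJ
  Bonds formed (products):
    C–C: 1 × 355 = 355
    C–H: 6 × 404 = 2424
    Σ(formed) = 2779 kJ
  ΔH_A = 2662 − 2779 = −117 kJ
Reaction B:
  Bonds broken (reactants):
    H–H: 3 × 425 = 1275
    N≡N: 1 × 956 = 956
    Σ(broken) = 2231 kJ
  Bonds formed (products):
    N–H: 6 × 400 = 2400
    Σ(formed) = 2400 kJ
  ΔH_B = 2231 − 2400 = −169 kJ
ΔH_A − ΔH_B = +52 kJ, so reaction B has the more negative ΔH; |ΔH_A − ΔH_B| = 52 kJ.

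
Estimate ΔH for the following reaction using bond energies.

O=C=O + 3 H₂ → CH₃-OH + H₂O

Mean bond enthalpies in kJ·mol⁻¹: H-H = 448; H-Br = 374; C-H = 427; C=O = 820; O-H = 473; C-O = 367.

ΔH ≈ −83 kJ

Bonds broken (reactants):
  C=O: 2 × 820 = 1640
  H-H: 3 × 448 = 1344
  Σ(broken) = 2984 kJ
Bonds formed (products):
  C-H: 3 × 427 = 1281
  C-O: 1 × 367 = 367
  O-H: 3 × 473 = 1419
  Σ(formed) = 3067 kJ
ΔH = Σ(broken) − Σ(formed) = 2984 − 3067 = −83 kJ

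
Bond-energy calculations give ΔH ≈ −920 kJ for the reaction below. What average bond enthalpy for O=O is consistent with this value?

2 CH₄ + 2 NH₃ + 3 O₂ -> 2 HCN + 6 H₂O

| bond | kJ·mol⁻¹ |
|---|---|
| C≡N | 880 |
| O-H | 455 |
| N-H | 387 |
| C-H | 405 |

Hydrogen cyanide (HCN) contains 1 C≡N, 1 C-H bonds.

Let D be the O=O bond energy.
Σ(broken) = 8×405 + 6×387 + 3×D = 5562 + 3D
Σ(formed) = 2×880 + 2×405 + 12×455 = 8030
ΔH = Σ(broken) − Σ(formed) = (5562 + 3D) − (8030) = −2468 + 3D
Setting this equal to −920 kJ gives 3D = 1548, so D = 516 kJ/mol.

D(O=O) ≈ 516 kJ/mol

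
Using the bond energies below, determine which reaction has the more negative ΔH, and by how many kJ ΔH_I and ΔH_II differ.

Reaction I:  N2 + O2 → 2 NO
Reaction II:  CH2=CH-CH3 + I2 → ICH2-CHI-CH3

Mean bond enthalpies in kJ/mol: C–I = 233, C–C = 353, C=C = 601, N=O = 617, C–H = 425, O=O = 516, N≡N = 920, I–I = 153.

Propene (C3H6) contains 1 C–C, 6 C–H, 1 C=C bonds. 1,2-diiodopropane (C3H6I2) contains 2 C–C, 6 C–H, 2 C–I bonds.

Reaction I:
  Bonds broken (reactants):
    N≡N: 1 × 920 = 920
    O=O: 1 × 516 = 516
    Σ(broken) = 1436 kJ
  Bonds formed (products):
    N=O: 2 × 617 = 1234
    Σ(formed) = 1234 kJ
  ΔH_I = 1436 − 1234 = +202 kJ
Reaction II:
  Bonds broken (reactants):
    C–C: 1 × 353 = 353
    C–H: 6 × 425 = 2550
    C=C: 1 × 601 = 601
    I–I: 1 × 153 = 153
    Σ(broken) = 3657 kJ
  Bonds formed (products):
    C–C: 2 × 353 = 706
    C–H: 6 × 425 = 2550
    C–I: 2 × 233 = 466
    Σ(formed) = 3722 kJ
  ΔH_II = 3657 − 3722 = −65 kJ
ΔH_I − ΔH_II = +267 kJ, so reaction II has the more negative ΔH; |ΔH_I − ΔH_II| = 267 kJ.

Reaction II, by 267 kJ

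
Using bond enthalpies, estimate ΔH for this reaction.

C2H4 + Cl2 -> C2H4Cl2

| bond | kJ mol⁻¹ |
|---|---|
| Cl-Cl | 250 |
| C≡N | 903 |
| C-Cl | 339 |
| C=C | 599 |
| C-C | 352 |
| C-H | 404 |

Bonds broken (reactants):
  C-H: 4 × 404 = 1616
  C=C: 1 × 599 = 599
  Cl-Cl: 1 × 250 = 250
  Σ(broken) = 2465 kJ
Bonds formed (products):
  C-C: 1 × 352 = 352
  C-Cl: 2 × 339 = 678
  C-H: 4 × 404 = 1616
  Σ(formed) = 2646 kJ
ΔH = Σ(broken) − Σ(formed) = 2465 − 2646 = −181 kJ

ΔH ≈ −181 kJ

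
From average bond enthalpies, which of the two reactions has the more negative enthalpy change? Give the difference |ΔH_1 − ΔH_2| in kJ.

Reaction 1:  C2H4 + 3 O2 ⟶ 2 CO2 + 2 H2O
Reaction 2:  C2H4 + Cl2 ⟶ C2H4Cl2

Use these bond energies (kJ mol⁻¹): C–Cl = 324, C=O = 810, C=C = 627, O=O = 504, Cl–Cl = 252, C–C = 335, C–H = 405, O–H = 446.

Reaction 1:
  Bonds broken (reactants):
    C–H: 4 × 405 = 1620
    C=C: 1 × 627 = 627
    O=O: 3 × 504 = 1512
    Σ(broken) = 3759 kJ
  Bonds formed (products):
    C=O: 4 × 810 = 3240
    O–H: 4 × 446 = 1784
    Σ(formed) = 5024 kJ
  ΔH_1 = 3759 − 5024 = −1265 kJ
Reaction 2:
  Bonds broken (reactants):
    C–H: 4 × 405 = 1620
    C=C: 1 × 627 = 627
    Cl–Cl: 1 × 252 = 252
    Σ(broken) = 2499 kJ
  Bonds formed (products):
    C–C: 1 × 335 = 335
    C–Cl: 2 × 324 = 648
    C–H: 4 × 405 = 1620
    Σ(formed) = 2603 kJ
  ΔH_2 = 2499 − 2603 = −104 kJ
ΔH_1 − ΔH_2 = −1161 kJ, so reaction 1 has the more negative ΔH; |ΔH_1 − ΔH_2| = 1161 kJ.

Reaction 1, by 1161 kJ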